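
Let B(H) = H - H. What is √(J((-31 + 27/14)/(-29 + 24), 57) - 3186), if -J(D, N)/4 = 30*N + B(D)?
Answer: 3*I*√1114 ≈ 100.13*I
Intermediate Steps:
B(H) = 0
J(D, N) = -120*N (J(D, N) = -4*(30*N + 0) = -120*N)
√(J((-31 + 27/14)/(-29 + 24), 57) - 3186) = √(-120*57 - 3186) = √(-6840 - 3186) = √(-10026) = 3*I*√1114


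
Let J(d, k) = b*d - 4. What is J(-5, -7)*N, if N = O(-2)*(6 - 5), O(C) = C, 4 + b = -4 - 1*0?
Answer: -72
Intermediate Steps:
b = -8 (b = -4 + (-4 - 1*0) = -4 + (-4 + 0) = -4 - 4 = -8)
J(d, k) = -4 - 8*d (J(d, k) = -8*d - 4 = -4 - 8*d)
N = -2 (N = -2*(6 - 5) = -2*1 = -2)
J(-5, -7)*N = (-4 - 8*(-5))*(-2) = (-4 + 40)*(-2) = 36*(-2) = -72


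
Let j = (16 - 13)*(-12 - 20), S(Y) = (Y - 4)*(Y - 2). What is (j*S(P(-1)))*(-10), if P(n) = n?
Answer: 14400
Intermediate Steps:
S(Y) = (-4 + Y)*(-2 + Y)
j = -96 (j = 3*(-32) = -96)
(j*S(P(-1)))*(-10) = -96*(8 + (-1)**2 - 6*(-1))*(-10) = -96*(8 + 1 + 6)*(-10) = -96*15*(-10) = -1440*(-10) = 14400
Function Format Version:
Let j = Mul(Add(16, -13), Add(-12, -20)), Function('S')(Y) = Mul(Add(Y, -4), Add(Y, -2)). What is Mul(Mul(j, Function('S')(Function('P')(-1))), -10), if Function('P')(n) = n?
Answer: 14400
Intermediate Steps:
Function('S')(Y) = Mul(Add(-4, Y), Add(-2, Y))
j = -96 (j = Mul(3, -32) = -96)
Mul(Mul(j, Function('S')(Function('P')(-1))), -10) = Mul(Mul(-96, Add(8, Pow(-1, 2), Mul(-6, -1))), -10) = Mul(Mul(-96, Add(8, 1, 6)), -10) = Mul(Mul(-96, 15), -10) = Mul(-1440, -10) = 14400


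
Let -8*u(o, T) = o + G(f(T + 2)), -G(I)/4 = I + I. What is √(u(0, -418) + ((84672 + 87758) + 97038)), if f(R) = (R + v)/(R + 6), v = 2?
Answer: √11324435135/205 ≈ 519.10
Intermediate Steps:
f(R) = (2 + R)/(6 + R) (f(R) = (R + 2)/(R + 6) = (2 + R)/(6 + R))
G(I) = -8*I (G(I) = -4*(I + I) = -8*I)
u(o, T) = -o/8 + (4 + T)/(8 + T) (u(o, T) = -(o - 8*(2 + (T + 2))/(6 + (T + 2)))/8 = -(o - 8*(2 + (2 + T))/(6 + (2 + T)))/8 = -(o - 8*(4 + T)/(8 + T))/8 = -o/8 + (4 + T)/(8 + T))
√(u(0, -418) + ((84672 + 87758) + 97038)) = √((4 - 418 - ⅛*0*(8 - 418))/(8 - 418) + ((84672 + 87758) + 97038)) = √((4 - 418 - ⅛*0*(-410))/(-410) + (172430 + 97038)) = √(-(4 - 418 + 0)/410 + 269468) = √(-1/410*(-414) + 269468) = √(207/205 + 269468) = √(55241147/205) = √11324435135/205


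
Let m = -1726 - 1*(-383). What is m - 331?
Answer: -1674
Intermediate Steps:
m = -1343 (m = -1726 + 383 = -1343)
m - 331 = -1343 - 331 = -1674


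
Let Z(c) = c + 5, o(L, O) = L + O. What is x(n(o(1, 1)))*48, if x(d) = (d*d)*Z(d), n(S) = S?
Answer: 1344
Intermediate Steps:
Z(c) = 5 + c
x(d) = d²*(5 + d) (x(d) = (d*d)*(5 + d) = d²*(5 + d))
x(n(o(1, 1)))*48 = ((1 + 1)²*(5 + (1 + 1)))*48 = (2²*(5 + 2))*48 = (4*7)*48 = 28*48 = 1344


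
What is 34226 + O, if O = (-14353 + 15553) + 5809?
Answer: 41235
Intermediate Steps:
O = 7009 (O = 1200 + 5809 = 7009)
34226 + O = 34226 + 7009 = 41235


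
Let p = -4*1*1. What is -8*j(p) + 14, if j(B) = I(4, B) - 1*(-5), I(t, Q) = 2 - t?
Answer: -10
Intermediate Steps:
p = -4 (p = -4*1 = -4)
j(B) = 3 (j(B) = (2 - 1*4) - 1*(-5) = (2 - 4) + 5 = -2 + 5 = 3)
-8*j(p) + 14 = -8*3 + 14 = -24 + 14 = -10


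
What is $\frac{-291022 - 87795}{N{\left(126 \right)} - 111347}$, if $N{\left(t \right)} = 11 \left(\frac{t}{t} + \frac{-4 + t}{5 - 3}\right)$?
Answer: $\frac{378817}{110665} \approx 3.4231$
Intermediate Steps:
$N{\left(t \right)} = -11 + \frac{11 t}{2}$ ($N{\left(t \right)} = 11 \left(1 + \frac{-4 + t}{2}\right) = 11 \left(1 + \left(-4 + t\right) \frac{1}{2}\right) = 11 \left(1 + \left(-2 + \frac{t}{2}\right)\right) = 11 \left(-1 + \frac{t}{2}\right) = -11 + \frac{11 t}{2}$)
$\frac{-291022 - 87795}{N{\left(126 \right)} - 111347} = \frac{-291022 - 87795}{\left(-11 + \frac{11}{2} \cdot 126\right) - 111347} = - \frac{378817}{\left(-11 + 693\right) - 111347} = - \frac{378817}{682 - 111347} = - \frac{378817}{-110665} = \left(-378817\right) \left(- \frac{1}{110665}\right) = \frac{378817}{110665}$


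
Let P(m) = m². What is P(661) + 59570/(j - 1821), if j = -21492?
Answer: 10185879703/23313 ≈ 4.3692e+5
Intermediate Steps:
P(661) + 59570/(j - 1821) = 661² + 59570/(-21492 - 1821) = 436921 + 59570/(-23313) = 436921 + 59570*(-1/23313) = 436921 - 59570/23313 = 10185879703/23313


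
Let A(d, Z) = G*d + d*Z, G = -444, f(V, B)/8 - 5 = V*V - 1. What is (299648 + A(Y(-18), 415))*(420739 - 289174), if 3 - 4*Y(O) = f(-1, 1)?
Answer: 157833925725/4 ≈ 3.9459e+10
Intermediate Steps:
f(V, B) = 32 + 8*V² (f(V, B) = 40 + 8*(V*V - 1) = 40 + 8*(V² - 1) = 40 + 8*(-1 + V²) = 40 + (-8 + 8*V²) = 32 + 8*V²)
Y(O) = -37/4 (Y(O) = ¾ - (32 + 8*(-1)²)/4 = ¾ - (32 + 8*1)/4 = ¾ - (32 + 8)/4 = ¾ - ¼*40 = ¾ - 10 = -37/4)
A(d, Z) = -444*d + Z*d (A(d, Z) = -444*d + d*Z = -444*d + Z*d)
(299648 + A(Y(-18), 415))*(420739 - 289174) = (299648 - 37*(-444 + 415)/4)*(420739 - 289174) = (299648 - 37/4*(-29))*131565 = (299648 + 1073/4)*131565 = (1199665/4)*131565 = 157833925725/4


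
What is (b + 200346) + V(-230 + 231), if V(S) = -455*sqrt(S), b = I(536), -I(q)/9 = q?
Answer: 195067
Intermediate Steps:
I(q) = -9*q
b = -4824 (b = -9*536 = -4824)
(b + 200346) + V(-230 + 231) = (-4824 + 200346) - 455*sqrt(-230 + 231) = 195522 - 455*sqrt(1) = 195522 - 455*1 = 195522 - 455 = 195067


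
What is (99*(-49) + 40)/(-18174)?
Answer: 4811/18174 ≈ 0.26472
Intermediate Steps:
(99*(-49) + 40)/(-18174) = (-4851 + 40)*(-1/18174) = -4811*(-1/18174) = 4811/18174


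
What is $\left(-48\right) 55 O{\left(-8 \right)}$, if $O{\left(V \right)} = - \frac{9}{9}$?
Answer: $2640$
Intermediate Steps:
$O{\left(V \right)} = -1$ ($O{\left(V \right)} = \left(-9\right) \frac{1}{9} = -1$)
$\left(-48\right) 55 O{\left(-8 \right)} = \left(-48\right) 55 \left(-1\right) = \left(-2640\right) \left(-1\right) = 2640$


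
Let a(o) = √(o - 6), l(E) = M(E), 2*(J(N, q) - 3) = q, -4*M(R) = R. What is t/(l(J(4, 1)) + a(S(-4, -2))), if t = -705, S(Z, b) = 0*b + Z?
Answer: 39480/689 + 45120*I*√10/689 ≈ 57.3 + 207.09*I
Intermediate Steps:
M(R) = -R/4
J(N, q) = 3 + q/2
S(Z, b) = Z (S(Z, b) = 0 + Z = Z)
l(E) = -E/4
a(o) = √(-6 + o)
t/(l(J(4, 1)) + a(S(-4, -2))) = -705/(-(3 + (½)*1)/4 + √(-6 - 4)) = -705/(-(3 + ½)/4 + √(-10)) = -705/(-¼*7/2 + I*√10) = -705/(-7/8 + I*√10)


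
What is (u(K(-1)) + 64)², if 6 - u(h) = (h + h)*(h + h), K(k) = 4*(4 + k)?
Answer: 256036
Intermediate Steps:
K(k) = 16 + 4*k
u(h) = 6 - 4*h² (u(h) = 6 - (h + h)*(h + h) = 6 - 2*h*2*h = 6 - 4*h²)
(u(K(-1)) + 64)² = ((6 - 4*(16 + 4*(-1))²) + 64)² = ((6 - 4*(16 - 4)²) + 64)² = ((6 - 4*12²) + 64)² = ((6 - 4*144) + 64)² = ((6 - 576) + 64)² = (-570 + 64)² = (-506)² = 256036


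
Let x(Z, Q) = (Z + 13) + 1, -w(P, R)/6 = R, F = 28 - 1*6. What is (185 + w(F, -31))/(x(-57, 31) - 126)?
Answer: -371/169 ≈ -2.1953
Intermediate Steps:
F = 22 (F = 28 - 6 = 22)
w(P, R) = -6*R
x(Z, Q) = 14 + Z (x(Z, Q) = (13 + Z) + 1 = 14 + Z)
(185 + w(F, -31))/(x(-57, 31) - 126) = (185 - 6*(-31))/((14 - 57) - 126) = (185 + 186)/(-43 - 126) = 371/(-169) = 371*(-1/169) = -371/169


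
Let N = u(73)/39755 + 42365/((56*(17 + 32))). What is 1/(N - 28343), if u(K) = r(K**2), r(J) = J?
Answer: -109087720/3090174404609 ≈ -3.5301e-5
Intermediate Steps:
u(K) = K**2
N = 1698843351/109087720 (N = 73**2/39755 + 42365/((56*(17 + 32))) = 5329*(1/39755) + 42365/((56*49)) = 5329/39755 + 42365/2744 = 1698843351/109087720 ≈ 15.573)
1/(N - 28343) = 1/(1698843351/109087720 - 28343) = 1/(-3090174404609/109087720) = -109087720/3090174404609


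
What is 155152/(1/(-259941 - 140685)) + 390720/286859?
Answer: -17830560250786848/286859 ≈ -6.2158e+10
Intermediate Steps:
155152/(1/(-259941 - 140685)) + 390720/286859 = 155152/(1/(-400626)) + 390720*(1/286859) = 155152/(-1/400626) + 390720/286859 = 155152*(-400626) + 390720/286859 = -62157925152 + 390720/286859 = -17830560250786848/286859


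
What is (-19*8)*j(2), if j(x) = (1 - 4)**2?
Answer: -1368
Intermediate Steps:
j(x) = 9 (j(x) = (-3)**2 = 9)
(-19*8)*j(2) = -19*8*9 = -152*9 = -1368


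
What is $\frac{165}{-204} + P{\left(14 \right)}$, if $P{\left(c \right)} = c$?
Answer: $\frac{897}{68} \approx 13.191$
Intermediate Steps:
$\frac{165}{-204} + P{\left(14 \right)} = \frac{165}{-204} + 14 = 165 \left(- \frac{1}{204}\right) + 14 = - \frac{55}{68} + 14 = \frac{897}{68}$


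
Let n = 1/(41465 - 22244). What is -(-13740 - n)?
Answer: 264096541/19221 ≈ 13740.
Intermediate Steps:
n = 1/19221 ≈ 5.2026e-5
-(-13740 - n) = -(-13740 - 1*1/19221) = -(-13740 - 1/19221) = -1*(-264096541/19221) = 264096541/19221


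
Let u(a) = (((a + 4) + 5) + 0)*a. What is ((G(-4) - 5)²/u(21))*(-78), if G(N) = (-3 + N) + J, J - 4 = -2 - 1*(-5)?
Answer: -65/21 ≈ -3.0952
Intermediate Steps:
J = 7 (J = 4 + (-2 - 1*(-5)) = 4 + (-2 + 5) = 4 + 3 = 7)
G(N) = 4 + N (G(N) = (-3 + N) + 7 = 4 + N)
u(a) = a*(9 + a) (u(a) = (((4 + a) + 5) + 0)*a = ((9 + a) + 0)*a = (9 + a)*a = a*(9 + a))
((G(-4) - 5)²/u(21))*(-78) = (((4 - 4) - 5)²/((21*(9 + 21))))*(-78) = ((0 - 5)²/((21*30)))*(-78) = ((-5)²/630)*(-78) = (25*(1/630))*(-78) = (5/126)*(-78) = -65/21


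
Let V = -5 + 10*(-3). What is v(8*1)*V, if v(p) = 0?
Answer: 0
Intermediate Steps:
V = -35 (V = -5 - 30 = -35)
v(8*1)*V = 0*(-35) = 0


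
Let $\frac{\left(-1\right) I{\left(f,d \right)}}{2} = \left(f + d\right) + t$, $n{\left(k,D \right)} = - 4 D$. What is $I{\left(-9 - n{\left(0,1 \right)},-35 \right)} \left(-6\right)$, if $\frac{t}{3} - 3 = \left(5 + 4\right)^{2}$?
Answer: $2544$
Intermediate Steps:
$t = 252$ ($t = 9 + 3 \left(5 + 4\right)^{2} = 9 + 3 \cdot 9^{2} = 9 + 3 \cdot 81 = 9 + 243 = 252$)
$I{\left(f,d \right)} = -504 - 2 d - 2 f$ ($I{\left(f,d \right)} = - 2 \left(\left(f + d\right) + 252\right) = - 2 \left(\left(d + f\right) + 252\right) = - 2 \left(252 + d + f\right) = -504 - 2 d - 2 f$)
$I{\left(-9 - n{\left(0,1 \right)},-35 \right)} \left(-6\right) = \left(-504 - -70 - 2 \left(-9 - \left(-4\right) 1\right)\right) \left(-6\right) = \left(-504 + 70 - 2 \left(-9 - -4\right)\right) \left(-6\right) = \left(-504 + 70 - 2 \left(-9 + 4\right)\right) \left(-6\right) = \left(-504 + 70 - -10\right) \left(-6\right) = \left(-504 + 70 + 10\right) \left(-6\right) = \left(-424\right) \left(-6\right) = 2544$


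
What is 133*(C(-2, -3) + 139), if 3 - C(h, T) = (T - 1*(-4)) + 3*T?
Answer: 19950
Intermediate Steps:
C(h, T) = -1 - 4*T (C(h, T) = 3 - ((T - 1*(-4)) + 3*T) = 3 - ((T + 4) + 3*T) = 3 - ((4 + T) + 3*T) = 3 - (4 + 4*T) = 3 + (-4 - 4*T) = -1 - 4*T)
133*(C(-2, -3) + 139) = 133*((-1 - 4*(-3)) + 139) = 133*((-1 + 12) + 139) = 133*(11 + 139) = 133*150 = 19950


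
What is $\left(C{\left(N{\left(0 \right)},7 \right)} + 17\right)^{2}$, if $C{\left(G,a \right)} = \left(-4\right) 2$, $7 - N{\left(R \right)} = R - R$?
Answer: $81$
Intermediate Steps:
$N{\left(R \right)} = 7$ ($N{\left(R \right)} = 7 - \left(R - R\right) = 7 - 0 = 7 + 0 = 7$)
$C{\left(G,a \right)} = -8$
$\left(C{\left(N{\left(0 \right)},7 \right)} + 17\right)^{2} = \left(-8 + 17\right)^{2} = 9^{2} = 81$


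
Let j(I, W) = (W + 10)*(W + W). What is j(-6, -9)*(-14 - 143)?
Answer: 2826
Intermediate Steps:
j(I, W) = 2*W*(10 + W) (j(I, W) = (10 + W)*(2*W) = 2*W*(10 + W))
j(-6, -9)*(-14 - 143) = (2*(-9)*(10 - 9))*(-14 - 143) = (2*(-9)*1)*(-157) = -18*(-157) = 2826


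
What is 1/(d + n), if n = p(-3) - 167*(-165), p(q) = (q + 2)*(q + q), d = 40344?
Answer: 1/67905 ≈ 1.4726e-5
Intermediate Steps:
p(q) = 2*q*(2 + q) (p(q) = (2 + q)*(2*q) = 2*q*(2 + q))
n = 27561 (n = 2*(-3)*(2 - 3) - 167*(-165) = 2*(-3)*(-1) + 27555 = 6 + 27555 = 27561)
1/(d + n) = 1/(40344 + 27561) = 1/67905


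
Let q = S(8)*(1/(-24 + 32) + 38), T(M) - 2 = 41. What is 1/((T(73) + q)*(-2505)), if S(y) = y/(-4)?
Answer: 4/333165 ≈ 1.2006e-5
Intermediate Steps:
T(M) = 43 (T(M) = 2 + 41 = 43)
S(y) = -y/4 (S(y) = y*(-¼) = -y/4)
q = -305/4 (q = (-¼*8)*(1/(-24 + 32) + 38) = -2*(1/8 + 38) = -2*(⅛ + 38) = -2*305/8 = -305/4 ≈ -76.250)
1/((T(73) + q)*(-2505)) = 1/((43 - 305/4)*(-2505)) = -1/2505/(-133/4) = -4/133*(-1/2505) = 4/333165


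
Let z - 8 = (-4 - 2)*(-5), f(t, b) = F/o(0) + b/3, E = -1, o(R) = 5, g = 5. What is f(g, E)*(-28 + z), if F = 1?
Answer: -4/3 ≈ -1.3333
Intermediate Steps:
f(t, b) = ⅕ + b/3 (f(t, b) = 1/5 + b/3 = 1*(⅕) + b*(⅓) = ⅕ + b/3)
z = 38 (z = 8 + (-4 - 2)*(-5) = 8 - 6*(-5) = 8 + 30 = 38)
f(g, E)*(-28 + z) = (⅕ + (⅓)*(-1))*(-28 + 38) = (⅕ - ⅓)*10 = -2/15*10 = -4/3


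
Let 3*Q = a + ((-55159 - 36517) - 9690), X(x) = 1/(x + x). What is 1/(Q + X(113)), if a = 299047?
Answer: 678/44675909 ≈ 1.5176e-5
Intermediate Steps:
X(x) = 1/(2*x)
Q = 197681/3 (Q = (299047 + ((-55159 - 36517) - 9690))/3 = (299047 + (-91676 - 9690))/3 = (299047 - 101366)/3 = (⅓)*197681 = 197681/3 ≈ 65894.)
1/(Q + X(113)) = 1/(197681/3 + (½)/113) = 1/(197681/3 + (½)*(1/113)) = 1/(197681/3 + 1/226) = 1/(44675909/678) = 678/44675909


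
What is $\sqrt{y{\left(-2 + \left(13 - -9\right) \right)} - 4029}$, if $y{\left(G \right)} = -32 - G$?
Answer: $i \sqrt{4081} \approx 63.883 i$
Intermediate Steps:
$\sqrt{y{\left(-2 + \left(13 - -9\right) \right)} - 4029} = \sqrt{\left(-32 - \left(-2 + \left(13 - -9\right)\right)\right) - 4029} = \sqrt{\left(-32 - \left(-2 + \left(13 + 9\right)\right)\right) - 4029} = \sqrt{\left(-32 - \left(-2 + 22\right)\right) - 4029} = \sqrt{\left(-32 - 20\right) - 4029} = \sqrt{-52 - 4029} = \sqrt{-4081} = i \sqrt{4081}$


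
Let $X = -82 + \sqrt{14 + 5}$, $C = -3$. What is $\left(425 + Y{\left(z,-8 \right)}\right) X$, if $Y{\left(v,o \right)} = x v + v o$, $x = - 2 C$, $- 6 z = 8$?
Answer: $- \frac{105206}{3} + \frac{1283 \sqrt{19}}{3} \approx -33205.0$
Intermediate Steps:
$z = - \frac{4}{3}$ ($z = \left(- \frac{1}{6}\right) 8 = - \frac{4}{3} \approx -1.3333$)
$x = 6$ ($x = \left(-2\right) \left(-3\right) = 6$)
$Y{\left(v,o \right)} = 6 v + o v$ ($Y{\left(v,o \right)} = 6 v + v o = 6 v + o v$)
$X = -82 + \sqrt{19} \approx -77.641$
$\left(425 + Y{\left(z,-8 \right)}\right) X = \left(425 - \frac{4 \left(6 - 8\right)}{3}\right) \left(-82 + \sqrt{19}\right) = \left(425 - - \frac{8}{3}\right) \left(-82 + \sqrt{19}\right) = \left(425 + \frac{8}{3}\right) \left(-82 + \sqrt{19}\right) = \frac{1283 \left(-82 + \sqrt{19}\right)}{3} = - \frac{105206}{3} + \frac{1283 \sqrt{19}}{3}$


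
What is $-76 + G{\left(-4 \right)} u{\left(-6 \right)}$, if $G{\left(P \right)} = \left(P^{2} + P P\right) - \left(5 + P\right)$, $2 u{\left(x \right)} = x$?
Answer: $-169$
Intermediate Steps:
$u{\left(x \right)} = \frac{x}{2}$
$G{\left(P \right)} = -5 - P + 2 P^{2}$ ($G{\left(P \right)} = \left(P^{2} + P^{2}\right) - \left(5 + P\right) = 2 P^{2} - \left(5 + P\right) = -5 - P + 2 P^{2}$)
$-76 + G{\left(-4 \right)} u{\left(-6 \right)} = -76 + \left(-5 - -4 + 2 \left(-4\right)^{2}\right) \frac{1}{2} \left(-6\right) = -76 + \left(-5 + 4 + 2 \cdot 16\right) \left(-3\right) = -76 + \left(-5 + 4 + 32\right) \left(-3\right) = -76 + 31 \left(-3\right) = -76 - 93 = -169$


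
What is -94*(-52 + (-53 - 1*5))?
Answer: 10340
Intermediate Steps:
-94*(-52 + (-53 - 1*5)) = -94*(-52 + (-53 - 5)) = -94*(-52 - 58) = -94*(-110) = 10340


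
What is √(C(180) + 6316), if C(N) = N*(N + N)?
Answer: 2*√17779 ≈ 266.68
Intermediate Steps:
C(N) = 2*N² (C(N) = N*(2*N) = 2*N²)
√(C(180) + 6316) = √(2*180² + 6316) = √(2*32400 + 6316) = √(64800 + 6316) = √71116 = 2*√17779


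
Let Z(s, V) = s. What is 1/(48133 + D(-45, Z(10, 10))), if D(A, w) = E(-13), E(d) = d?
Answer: 1/48120 ≈ 2.0781e-5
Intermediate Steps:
D(A, w) = -13
1/(48133 + D(-45, Z(10, 10))) = 1/(48133 - 13) = 1/48120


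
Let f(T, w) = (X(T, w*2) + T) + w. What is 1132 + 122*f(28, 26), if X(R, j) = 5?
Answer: 8330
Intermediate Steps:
f(T, w) = 5 + T + w (f(T, w) = (5 + T) + w = 5 + T + w)
1132 + 122*f(28, 26) = 1132 + 122*(5 + 28 + 26) = 1132 + 122*59 = 1132 + 7198 = 8330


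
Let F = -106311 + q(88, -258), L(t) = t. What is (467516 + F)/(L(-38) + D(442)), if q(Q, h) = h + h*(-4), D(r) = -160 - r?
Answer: -361979/640 ≈ -565.59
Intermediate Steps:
q(Q, h) = -3*h (q(Q, h) = h - 4*h = -3*h)
F = -105537 (F = -106311 - 3*(-258) = -106311 + 774 = -105537)
(467516 + F)/(L(-38) + D(442)) = (467516 - 105537)/(-38 + (-160 - 1*442)) = 361979/(-38 + (-160 - 442)) = 361979/(-38 - 602) = 361979/(-640) = 361979*(-1/640) = -361979/640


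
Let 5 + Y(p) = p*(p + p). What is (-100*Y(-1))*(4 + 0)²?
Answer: 4800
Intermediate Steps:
Y(p) = -5 + 2*p² (Y(p) = -5 + p*(p + p) = -5 + p*(2*p) = -5 + 2*p²)
(-100*Y(-1))*(4 + 0)² = (-100*(-5 + 2*(-1)²))*(4 + 0)² = -100*(-5 + 2*1)*4² = -100*(-5 + 2)*16 = -100*(-3)*16 = 300*16 = 4800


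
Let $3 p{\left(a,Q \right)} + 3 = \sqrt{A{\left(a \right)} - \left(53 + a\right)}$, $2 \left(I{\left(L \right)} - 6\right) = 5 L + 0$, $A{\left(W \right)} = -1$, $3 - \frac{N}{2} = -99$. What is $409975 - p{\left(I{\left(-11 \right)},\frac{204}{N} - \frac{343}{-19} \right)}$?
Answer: $409976 - \frac{i \sqrt{130}}{6} \approx 4.0998 \cdot 10^{5} - 1.9003 i$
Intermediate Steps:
$N = 204$ ($N = 6 - -198 = 6 + 198 = 204$)
$I{\left(L \right)} = 6 + \frac{5 L}{2}$ ($I{\left(L \right)} = 6 + \frac{5 L + 0}{2} = 6 + \frac{5 L}{2}$)
$p{\left(a,Q \right)} = -1 + \frac{\sqrt{-54 - a}}{3}$ ($p{\left(a,Q \right)} = -1 + \frac{\sqrt{-1 - \left(53 + a\right)}}{3} = -1 + \frac{\sqrt{-54 - a}}{3}$)
$409975 - p{\left(I{\left(-11 \right)},\frac{204}{N} - \frac{343}{-19} \right)} = 409975 - \left(-1 + \frac{\sqrt{-54 - \left(6 + \frac{5}{2} \left(-11\right)\right)}}{3}\right) = 409975 - \left(-1 + \frac{\sqrt{-54 - \left(6 - \frac{55}{2}\right)}}{3}\right) = 409975 - \left(-1 + \frac{\sqrt{-54 - - \frac{43}{2}}}{3}\right) = 409975 - \left(-1 + \frac{\sqrt{-54 + \frac{43}{2}}}{3}\right) = 409975 - \left(-1 + \frac{\sqrt{- \frac{65}{2}}}{3}\right) = 409975 - \left(-1 + \frac{\frac{1}{2} i \sqrt{130}}{3}\right) = 409975 - \left(-1 + \frac{i \sqrt{130}}{6}\right) = 409975 + \left(1 - \frac{i \sqrt{130}}{6}\right) = 409976 - \frac{i \sqrt{130}}{6}$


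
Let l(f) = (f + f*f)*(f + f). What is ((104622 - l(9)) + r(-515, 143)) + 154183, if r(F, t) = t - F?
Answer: 257843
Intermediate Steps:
l(f) = 2*f*(f + f²) (l(f) = (f + f²)*(2*f) = 2*f*(f + f²))
((104622 - l(9)) + r(-515, 143)) + 154183 = ((104622 - 2*9²*(1 + 9)) + (143 - 1*(-515))) + 154183 = ((104622 - 2*81*10) + (143 + 515)) + 154183 = ((104622 - 1*1620) + 658) + 154183 = ((104622 - 1620) + 658) + 154183 = (103002 + 658) + 154183 = 103660 + 154183 = 257843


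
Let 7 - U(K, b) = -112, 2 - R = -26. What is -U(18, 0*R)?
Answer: -119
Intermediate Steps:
R = 28 (R = 2 - 1*(-26) = 2 + 26 = 28)
U(K, b) = 119 (U(K, b) = 7 - 1*(-112) = 7 + 112 = 119)
-U(18, 0*R) = -1*119 = -119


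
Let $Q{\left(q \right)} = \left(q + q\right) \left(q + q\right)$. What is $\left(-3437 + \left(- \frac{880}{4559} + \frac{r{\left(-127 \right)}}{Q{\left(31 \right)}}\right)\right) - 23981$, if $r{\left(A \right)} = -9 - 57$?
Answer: $- \frac{240249270171}{8762398} \approx -27418.0$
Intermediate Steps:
$Q{\left(q \right)} = 4 q^{2}$ ($Q{\left(q \right)} = 2 q 2 q = 4 q^{2}$)
$r{\left(A \right)} = -66$
$\left(-3437 + \left(- \frac{880}{4559} + \frac{r{\left(-127 \right)}}{Q{\left(31 \right)}}\right)\right) - 23981 = \left(-3437 - \left(\frac{33}{1922} + \frac{880}{4559}\right)\right) - 23981 = \left(-3437 - \left(\frac{880}{4559} + \frac{66}{4 \cdot 961}\right)\right) - 23981 = \left(-3437 - \left(\frac{880}{4559} + \frac{66}{3844}\right)\right) - 23981 = \left(-3437 - \frac{1841807}{8762398}\right) - 23981 = - \frac{30118203733}{8762398} - 23981 = - \frac{240249270171}{8762398}$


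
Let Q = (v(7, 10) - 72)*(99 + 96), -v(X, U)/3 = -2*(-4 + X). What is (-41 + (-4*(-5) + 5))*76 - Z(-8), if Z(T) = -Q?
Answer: -11746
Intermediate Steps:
v(X, U) = -24 + 6*X (v(X, U) = -(-6)*(-4 + X) = -3*(8 - 2*X) = -24 + 6*X)
Q = -10530 (Q = ((-24 + 6*7) - 72)*(99 + 96) = ((-24 + 42) - 72)*195 = (18 - 72)*195 = -54*195 = -10530)
Z(T) = 10530 (Z(T) = -1*(-10530) = 10530)
(-41 + (-4*(-5) + 5))*76 - Z(-8) = (-41 + (-4*(-5) + 5))*76 - 1*10530 = (-41 + (20 + 5))*76 - 10530 = (-41 + 25)*76 - 10530 = -16*76 - 10530 = -1216 - 10530 = -11746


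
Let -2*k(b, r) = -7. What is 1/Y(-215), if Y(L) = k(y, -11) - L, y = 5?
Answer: 2/437 ≈ 0.0045767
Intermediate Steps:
k(b, r) = 7/2 (k(b, r) = -½*(-7) = 7/2)
Y(L) = 7/2 - L
1/Y(-215) = 1/(7/2 - 1*(-215)) = 1/(7/2 + 215) = 1/(437/2) = 2/437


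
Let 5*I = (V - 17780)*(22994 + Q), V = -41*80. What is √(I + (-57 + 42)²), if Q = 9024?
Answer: 3*I*√14984399 ≈ 11613.0*I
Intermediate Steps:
V = -3280
I = -134859816 (I = ((-3280 - 17780)*(22994 + 9024))/5 = (-21060*32018)/5 = (⅕)*(-674299080) = -134859816)
√(I + (-57 + 42)²) = √(-134859816 + (-57 + 42)²) = √(-134859816 + (-15)²) = √(-134859816 + 225) = √(-134859591) = 3*I*√14984399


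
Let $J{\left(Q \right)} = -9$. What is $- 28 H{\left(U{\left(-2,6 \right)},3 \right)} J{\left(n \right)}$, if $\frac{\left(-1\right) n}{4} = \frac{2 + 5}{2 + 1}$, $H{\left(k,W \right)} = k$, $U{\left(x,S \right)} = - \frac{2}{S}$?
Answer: $-84$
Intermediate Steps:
$n = - \frac{28}{3}$ ($n = - 4 \frac{2 + 5}{2 + 1} = - 4 \cdot \frac{7}{3} = - 4 \cdot 7 \cdot \frac{1}{3} = \left(-4\right) \frac{7}{3} = - \frac{28}{3} \approx -9.3333$)
$- 28 H{\left(U{\left(-2,6 \right)},3 \right)} J{\left(n \right)} = - 28 \left(- \frac{2}{6}\right) \left(-9\right) = - 28 \left(\left(-2\right) \frac{1}{6}\right) \left(-9\right) = \left(-28\right) \left(- \frac{1}{3}\right) \left(-9\right) = \frac{28}{3} \left(-9\right) = -84$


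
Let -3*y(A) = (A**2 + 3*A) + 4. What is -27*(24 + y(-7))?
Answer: -360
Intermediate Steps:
y(A) = -4/3 - A - A**2/3 (y(A) = -((A**2 + 3*A) + 4)/3 = -(4 + A**2 + 3*A)/3 = -4/3 - A - A**2/3)
-27*(24 + y(-7)) = -27*(24 + (-4/3 - 1*(-7) - 1/3*(-7)**2)) = -27*(24 + (-4/3 + 7 - 1/3*49)) = -27*(24 + (-4/3 + 7 - 49/3)) = -27*(24 - 32/3) = -27*40/3 = -360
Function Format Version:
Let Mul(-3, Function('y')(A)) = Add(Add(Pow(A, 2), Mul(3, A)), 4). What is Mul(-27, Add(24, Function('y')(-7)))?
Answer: -360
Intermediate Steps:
Function('y')(A) = Add(Rational(-4, 3), Mul(-1, A), Mul(Rational(-1, 3), Pow(A, 2))) (Function('y')(A) = Mul(Rational(-1, 3), Add(Add(Pow(A, 2), Mul(3, A)), 4)) = Mul(Rational(-1, 3), Add(4, Pow(A, 2), Mul(3, A))) = Add(Rational(-4, 3), Mul(-1, A), Mul(Rational(-1, 3), Pow(A, 2))))
Mul(-27, Add(24, Function('y')(-7))) = Mul(-27, Add(24, Add(Rational(-4, 3), Mul(-1, -7), Mul(Rational(-1, 3), Pow(-7, 2))))) = Mul(-27, Add(24, Add(Rational(-4, 3), 7, Mul(Rational(-1, 3), 49)))) = Mul(-27, Add(24, Add(Rational(-4, 3), 7, Rational(-49, 3)))) = Mul(-27, Add(24, Rational(-32, 3))) = Mul(-27, Rational(40, 3)) = -360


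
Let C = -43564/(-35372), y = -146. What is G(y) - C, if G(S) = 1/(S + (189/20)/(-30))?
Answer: -320471933/258772709 ≈ -1.2384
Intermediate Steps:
G(S) = 1/(-63/200 + S) (G(S) = 1/(S + (189*(1/20))*(-1/30)) = 1/(S + (189/20)*(-1/30)) = 1/(S - 63/200) = 1/(-63/200 + S))
C = 10891/8843 (C = -43564*(-1/35372) = 10891/8843 ≈ 1.2316)
G(y) - C = 200/(-63 + 200*(-146)) - 1*10891/8843 = 200/(-63 - 29200) - 10891/8843 = 200/(-29263) - 10891/8843 = 200*(-1/29263) - 10891/8843 = -200/29263 - 10891/8843 = -320471933/258772709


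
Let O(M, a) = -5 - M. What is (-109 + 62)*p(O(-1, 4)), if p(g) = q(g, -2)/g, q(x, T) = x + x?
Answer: -94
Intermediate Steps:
q(x, T) = 2*x
p(g) = 2 (p(g) = (2*g)/g = 2)
(-109 + 62)*p(O(-1, 4)) = (-109 + 62)*2 = -47*2 = -94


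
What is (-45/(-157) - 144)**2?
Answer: 509088969/24649 ≈ 20654.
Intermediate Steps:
(-45/(-157) - 144)**2 = (-45*(-1/157) - 144)**2 = (45/157 - 144)**2 = (-22563/157)**2 = 509088969/24649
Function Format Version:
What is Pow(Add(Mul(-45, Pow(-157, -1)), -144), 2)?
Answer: Rational(509088969, 24649) ≈ 20654.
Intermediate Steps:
Pow(Add(Mul(-45, Pow(-157, -1)), -144), 2) = Pow(Add(Mul(-45, Rational(-1, 157)), -144), 2) = Pow(Add(Rational(45, 157), -144), 2) = Pow(Rational(-22563, 157), 2) = Rational(509088969, 24649)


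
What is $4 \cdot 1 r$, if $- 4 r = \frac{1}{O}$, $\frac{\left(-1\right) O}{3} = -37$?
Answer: $- \frac{1}{111} \approx -0.009009$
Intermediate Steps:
$O = 111$ ($O = \left(-3\right) \left(-37\right) = 111$)
$r = - \frac{1}{444}$ ($r = - \frac{1}{4 \cdot 111} = \left(- \frac{1}{4}\right) \frac{1}{111} = - \frac{1}{444} \approx -0.0022523$)
$4 \cdot 1 r = 4 \cdot 1 \left(- \frac{1}{444}\right) = 4 \left(- \frac{1}{444}\right) = - \frac{1}{111}$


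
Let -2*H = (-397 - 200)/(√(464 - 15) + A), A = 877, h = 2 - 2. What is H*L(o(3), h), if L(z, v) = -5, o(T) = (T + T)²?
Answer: -523569/307472 + 597*√449/307472 ≈ -1.6617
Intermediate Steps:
h = 0
o(T) = 4*T² (o(T) = (2*T)² = 4*T²)
H = 597/(2*(877 + √449)) (H = -(-397 - 200)/(2*(√(464 - 15) + 877)) = -(-597)/(2*(√449 + 877)) = -(-597)/(2*(877 + √449)) = 597/(2*(877 + √449)) ≈ 0.33233)
H*L(o(3), h) = (523569/1537360 - 597*√449/1537360)*(-5) = -523569/307472 + 597*√449/307472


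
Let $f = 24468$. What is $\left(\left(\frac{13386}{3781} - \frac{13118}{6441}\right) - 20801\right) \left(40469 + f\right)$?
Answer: $- \frac{1731216626835019}{1281759} \approx -1.3507 \cdot 10^{9}$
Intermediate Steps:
$\left(\left(\frac{13386}{3781} - \frac{13118}{6441}\right) - 20801\right) \left(40469 + f\right) = \left(\left(\frac{13386}{3781} - \frac{13118}{6441}\right) - 20801\right) \left(40469 + 24468\right) = \left(\left(13386 \cdot \frac{1}{3781} - \frac{13118}{6441}\right) - 20801\right) 64937 = \left(\left(\frac{13386}{3781} - \frac{13118}{6441}\right) - 20801\right) 64937 = \left(\frac{1927372}{1281759} - 20801\right) 64937 = \left(- \frac{26659941587}{1281759}\right) 64937 = - \frac{1731216626835019}{1281759}$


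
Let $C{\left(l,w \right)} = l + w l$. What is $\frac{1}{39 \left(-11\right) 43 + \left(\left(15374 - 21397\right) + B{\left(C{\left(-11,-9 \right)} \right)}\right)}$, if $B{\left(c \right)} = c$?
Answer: $- \frac{1}{24382} \approx -4.1014 \cdot 10^{-5}$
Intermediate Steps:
$C{\left(l,w \right)} = l + l w$
$\frac{1}{39 \left(-11\right) 43 + \left(\left(15374 - 21397\right) + B{\left(C{\left(-11,-9 \right)} \right)}\right)} = \frac{1}{39 \left(-11\right) 43 - \left(6023 + 11 \left(1 - 9\right)\right)} = \frac{1}{\left(-429\right) 43 - 5935} = \frac{1}{-18447 + \left(-6023 + 88\right)} = \frac{1}{-18447 - 5935} = \frac{1}{-24382} = - \frac{1}{24382}$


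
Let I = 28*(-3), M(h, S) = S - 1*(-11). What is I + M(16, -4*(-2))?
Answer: -65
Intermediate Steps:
M(h, S) = 11 + S (M(h, S) = S + 11 = 11 + S)
I = -84
I + M(16, -4*(-2)) = -84 + (11 - 4*(-2)) = -84 + (11 + 8) = -84 + 19 = -65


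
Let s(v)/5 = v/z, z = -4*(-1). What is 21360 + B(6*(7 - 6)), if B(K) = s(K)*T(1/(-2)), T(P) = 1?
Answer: 42735/2 ≈ 21368.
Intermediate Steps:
z = 4
s(v) = 5*v/4 (s(v) = 5*(v/4) = 5*v/4)
B(K) = 5*K/4 (B(K) = (5*K/4)*1 = 5*K/4)
21360 + B(6*(7 - 6)) = 21360 + 5*(6*(7 - 6))/4 = 21360 + 5*(6*1)/4 = 21360 + (5/4)*6 = 21360 + 15/2 = 42735/2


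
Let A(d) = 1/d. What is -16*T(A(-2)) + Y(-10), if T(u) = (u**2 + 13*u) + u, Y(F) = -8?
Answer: 100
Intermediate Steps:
A(d) = 1/d
T(u) = u**2 + 14*u
-16*T(A(-2)) + Y(-10) = -16*(14 + 1/(-2))/(-2) - 8 = -(-8)*(14 - 1/2) - 8 = -(-8)*27/2 - 8 = -16*(-27/4) - 8 = 108 - 8 = 100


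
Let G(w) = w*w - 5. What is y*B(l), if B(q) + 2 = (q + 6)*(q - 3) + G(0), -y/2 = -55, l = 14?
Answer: 23430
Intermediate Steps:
y = 110 (y = -2*(-55) = 110)
G(w) = -5 + w² (G(w) = w² - 5 = -5 + w²)
B(q) = -7 + (-3 + q)*(6 + q) (B(q) = -2 + ((q + 6)*(q - 3) + (-5 + 0²)) = -2 + ((6 + q)*(-3 + q) + (-5 + 0)) = -2 + ((-3 + q)*(6 + q) - 5) = -2 + (-5 + (-3 + q)*(6 + q)) = -7 + (-3 + q)*(6 + q))
y*B(l) = 110*(-25 + 14² + 3*14) = 110*(-25 + 196 + 42) = 110*213 = 23430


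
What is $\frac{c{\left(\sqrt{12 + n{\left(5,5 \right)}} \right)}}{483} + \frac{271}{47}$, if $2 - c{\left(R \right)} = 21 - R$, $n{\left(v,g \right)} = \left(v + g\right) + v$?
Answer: $\frac{130000}{22701} + \frac{\sqrt{3}}{161} \approx 5.7374$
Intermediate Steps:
$n{\left(v,g \right)} = g + 2 v$ ($n{\left(v,g \right)} = \left(g + v\right) + v = g + 2 v$)
$c{\left(R \right)} = -19 + R$ ($c{\left(R \right)} = 2 - \left(21 - R\right) = 2 + \left(-21 + R\right) = -19 + R$)
$\frac{c{\left(\sqrt{12 + n{\left(5,5 \right)}} \right)}}{483} + \frac{271}{47} = \frac{-19 + \sqrt{12 + \left(5 + 2 \cdot 5\right)}}{483} + \frac{271}{47} = \left(-19 + \sqrt{12 + \left(5 + 10\right)}\right) \frac{1}{483} + 271 \cdot \frac{1}{47} = \left(-19 + \sqrt{12 + 15}\right) \frac{1}{483} + \frac{271}{47} = \left(-19 + \sqrt{27}\right) \frac{1}{483} + \frac{271}{47} = \left(-19 + 3 \sqrt{3}\right) \frac{1}{483} + \frac{271}{47} = \left(- \frac{19}{483} + \frac{\sqrt{3}}{161}\right) + \frac{271}{47} = \frac{130000}{22701} + \frac{\sqrt{3}}{161}$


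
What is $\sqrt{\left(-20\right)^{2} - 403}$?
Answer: $i \sqrt{3} \approx 1.732 i$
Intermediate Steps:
$\sqrt{\left(-20\right)^{2} - 403} = \sqrt{400 - 403} = \sqrt{-3} = i \sqrt{3}$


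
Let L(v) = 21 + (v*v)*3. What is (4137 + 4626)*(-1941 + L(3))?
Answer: -16588359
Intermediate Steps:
L(v) = 21 + 3*v² (L(v) = 21 + v²*3 = 21 + 3*v²)
(4137 + 4626)*(-1941 + L(3)) = (4137 + 4626)*(-1941 + (21 + 3*3²)) = 8763*(-1941 + (21 + 3*9)) = 8763*(-1941 + (21 + 27)) = 8763*(-1941 + 48) = 8763*(-1893) = -16588359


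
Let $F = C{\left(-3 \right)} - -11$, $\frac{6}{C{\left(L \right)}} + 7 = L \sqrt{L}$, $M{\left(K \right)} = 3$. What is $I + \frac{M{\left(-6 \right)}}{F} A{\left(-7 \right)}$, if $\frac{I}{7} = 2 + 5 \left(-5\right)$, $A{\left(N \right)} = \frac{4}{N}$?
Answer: $\frac{- 37227 \sqrt{3} + 80101 i}{7 \left(- 71 i + 33 \sqrt{3}\right)} \approx -161.16 + 0.0064331 i$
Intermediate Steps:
$C{\left(L \right)} = \frac{6}{-7 + L^{\frac{3}{2}}}$ ($C{\left(L \right)} = \frac{6}{-7 + L \sqrt{L}} = \frac{6}{-7 + L^{\frac{3}{2}}}$)
$F = 11 + \frac{6}{-7 - 3 i \sqrt{3}}$ ($F = \frac{6}{-7 + \left(-3\right)^{\frac{3}{2}}} - -11 = \frac{6}{-7 - 3 i \sqrt{3}} + 11 = 11 + \frac{6}{-7 - 3 i \sqrt{3}} \approx 10.447 + 0.41022 i$)
$I = -161$ ($I = 7 \left(2 + 5 \left(-5\right)\right) = 7 \left(2 - 25\right) = 7 \left(-23\right) = -161$)
$I + \frac{M{\left(-6 \right)}}{F} A{\left(-7 \right)} = -161 + \frac{3}{\frac{397}{38} + \frac{9 i \sqrt{3}}{38}} \frac{4}{-7} = -161 + \frac{3}{\frac{397}{38} + \frac{9 i \sqrt{3}}{38}} \cdot 4 \left(- \frac{1}{7}\right) = -161 + \frac{3}{\frac{397}{38} + \frac{9 i \sqrt{3}}{38}} \left(- \frac{4}{7}\right) = -161 - \frac{12}{7 \left(\frac{397}{38} + \frac{9 i \sqrt{3}}{38}\right)}$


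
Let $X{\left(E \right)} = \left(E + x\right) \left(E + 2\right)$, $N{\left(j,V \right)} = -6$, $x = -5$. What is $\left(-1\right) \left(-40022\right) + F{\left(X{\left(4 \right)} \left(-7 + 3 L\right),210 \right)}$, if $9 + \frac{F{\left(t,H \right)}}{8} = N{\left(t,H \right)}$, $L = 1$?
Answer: $39902$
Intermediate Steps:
$X{\left(E \right)} = \left(-5 + E\right) \left(2 + E\right)$ ($X{\left(E \right)} = \left(E - 5\right) \left(E + 2\right) = \left(-5 + E\right) \left(2 + E\right)$)
$F{\left(t,H \right)} = -120$ ($F{\left(t,H \right)} = -72 + 8 \left(-6\right) = -72 - 48 = -120$)
$\left(-1\right) \left(-40022\right) + F{\left(X{\left(4 \right)} \left(-7 + 3 L\right),210 \right)} = \left(-1\right) \left(-40022\right) - 120 = 40022 - 120 = 39902$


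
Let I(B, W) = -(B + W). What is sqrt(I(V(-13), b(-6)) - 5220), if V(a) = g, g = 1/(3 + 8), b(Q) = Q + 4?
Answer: 19*I*sqrt(1749)/11 ≈ 72.236*I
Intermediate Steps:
b(Q) = 4 + Q
g = 1/11 ≈ 0.090909
V(a) = 1/11
I(B, W) = -B - W
sqrt(I(V(-13), b(-6)) - 5220) = sqrt((-1*1/11 - (4 - 6)) - 5220) = sqrt((-1/11 - 1*(-2)) - 5220) = sqrt((-1/11 + 2) - 5220) = sqrt(21/11 - 5220) = sqrt(-57399/11) = 19*I*sqrt(1749)/11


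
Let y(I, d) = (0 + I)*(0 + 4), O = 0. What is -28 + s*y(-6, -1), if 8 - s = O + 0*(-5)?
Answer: -220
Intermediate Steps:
y(I, d) = 4*I (y(I, d) = I*4 = 4*I)
s = 8 (s = 8 - (0 + 0*(-5)) = 8 - (0 + 0) = 8 - 1*0 = 8 + 0 = 8)
-28 + s*y(-6, -1) = -28 + 8*(4*(-6)) = -28 + 8*(-24) = -28 - 192 = -220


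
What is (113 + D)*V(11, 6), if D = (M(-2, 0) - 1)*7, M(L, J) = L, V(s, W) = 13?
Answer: 1196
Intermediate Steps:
D = -21 (D = (-2 - 1)*7 = -3*7 = -21)
(113 + D)*V(11, 6) = (113 - 21)*13 = 92*13 = 1196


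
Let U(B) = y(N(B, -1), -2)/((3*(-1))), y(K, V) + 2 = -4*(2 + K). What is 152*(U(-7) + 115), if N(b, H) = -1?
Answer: 17784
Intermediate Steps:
y(K, V) = -10 - 4*K (y(K, V) = -2 - 4*(2 + K) = -2 + (-8 - 4*K) = -10 - 4*K)
U(B) = 2 (U(B) = (-10 - 4*(-1))/((3*(-1))) = (-10 + 4)/(-3) = -6*(-⅓) = 2)
152*(U(-7) + 115) = 152*(2 + 115) = 152*117 = 17784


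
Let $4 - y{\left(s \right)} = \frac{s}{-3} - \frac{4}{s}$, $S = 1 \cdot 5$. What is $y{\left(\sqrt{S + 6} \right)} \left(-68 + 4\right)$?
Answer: $-256 - \frac{1472 \sqrt{11}}{33} \approx -403.94$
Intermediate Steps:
$S = 5$
$y{\left(s \right)} = 4 + \frac{4}{s} + \frac{s}{3}$ ($y{\left(s \right)} = 4 - \left(\frac{s}{-3} - \frac{4}{s}\right) = 4 - \left(s \left(- \frac{1}{3}\right) - \frac{4}{s}\right) = 4 - \left(- \frac{s}{3} - \frac{4}{s}\right) = 4 - \left(- \frac{4}{s} - \frac{s}{3}\right) = 4 + \left(\frac{4}{s} + \frac{s}{3}\right) = 4 + \frac{4}{s} + \frac{s}{3}$)
$y{\left(\sqrt{S + 6} \right)} \left(-68 + 4\right) = \left(4 + \frac{4}{\sqrt{5 + 6}} + \frac{\sqrt{5 + 6}}{3}\right) \left(-68 + 4\right) = \left(4 + \frac{4}{\sqrt{11}} + \frac{\sqrt{11}}{3}\right) \left(-64\right) = \left(4 + 4 \frac{\sqrt{11}}{11} + \frac{\sqrt{11}}{3}\right) \left(-64\right) = \left(4 + \frac{4 \sqrt{11}}{11} + \frac{\sqrt{11}}{3}\right) \left(-64\right) = \left(4 + \frac{23 \sqrt{11}}{33}\right) \left(-64\right) = -256 - \frac{1472 \sqrt{11}}{33}$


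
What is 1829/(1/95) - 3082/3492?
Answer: 303374689/1746 ≈ 1.7375e+5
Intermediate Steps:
1829/(1/95) - 3082/3492 = 1829/(1/95) - 3082*1/3492 = 1829*95 - 1541/1746 = 173755 - 1541/1746 = 303374689/1746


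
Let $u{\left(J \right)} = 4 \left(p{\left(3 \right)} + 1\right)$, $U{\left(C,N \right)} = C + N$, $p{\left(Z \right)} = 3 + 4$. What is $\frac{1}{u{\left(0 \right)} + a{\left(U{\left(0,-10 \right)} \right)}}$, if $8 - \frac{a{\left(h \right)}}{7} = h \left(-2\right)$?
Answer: $- \frac{1}{52} \approx -0.019231$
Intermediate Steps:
$p{\left(Z \right)} = 7$
$a{\left(h \right)} = 56 + 14 h$ ($a{\left(h \right)} = 56 - 7 h \left(-2\right) = 56 - 7 \left(- 2 h\right) = 56 + 14 h$)
$u{\left(J \right)} = 32$ ($u{\left(J \right)} = 4 \left(7 + 1\right) = 4 \cdot 8 = 32$)
$\frac{1}{u{\left(0 \right)} + a{\left(U{\left(0,-10 \right)} \right)}} = \frac{1}{32 + \left(56 + 14 \left(0 - 10\right)\right)} = \frac{1}{32 + \left(56 + 14 \left(-10\right)\right)} = \frac{1}{32 + \left(56 - 140\right)} = \frac{1}{32 - 84} = \frac{1}{-52} = - \frac{1}{52}$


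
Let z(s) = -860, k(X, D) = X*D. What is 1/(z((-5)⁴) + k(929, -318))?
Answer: -1/296282 ≈ -3.3752e-6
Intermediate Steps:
k(X, D) = D*X
1/(z((-5)⁴) + k(929, -318)) = 1/(-860 - 318*929) = 1/(-860 - 295422) = 1/(-296282) = -1/296282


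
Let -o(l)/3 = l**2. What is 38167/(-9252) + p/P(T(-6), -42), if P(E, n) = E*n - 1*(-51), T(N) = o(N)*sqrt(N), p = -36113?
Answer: (-57708504*sqrt(6) + 112021331*I)/(9252*(-17*I + 1512*sqrt(6))) ≈ -4.1402 + 3.2502*I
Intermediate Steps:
o(l) = -3*l**2
T(N) = -3*N**(5/2) (T(N) = (-3*N**2)*sqrt(N) = -3*N**(5/2))
P(E, n) = 51 + E*n (P(E, n) = E*n + 51 = 51 + E*n)
38167/(-9252) + p/P(T(-6), -42) = 38167/(-9252) - 36113/(51 - 108*I*sqrt(6)*(-42)) = 38167*(-1/9252) - 36113/(51 - 108*I*sqrt(6)*(-42)) = -38167/9252 - 36113/(51 - 108*I*sqrt(6)*(-42)) = -38167/9252 - 36113/(51 + 4536*I*sqrt(6))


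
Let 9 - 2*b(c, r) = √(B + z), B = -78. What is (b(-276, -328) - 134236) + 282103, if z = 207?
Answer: 295743/2 - √129/2 ≈ 1.4787e+5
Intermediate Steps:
b(c, r) = 9/2 - √129/2 (b(c, r) = 9/2 - √(-78 + 207)/2 = 9/2 - √129/2)
(b(-276, -328) - 134236) + 282103 = ((9/2 - √129/2) - 134236) + 282103 = (-268463/2 - √129/2) + 282103 = 295743/2 - √129/2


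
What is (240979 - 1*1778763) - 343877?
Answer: -1881661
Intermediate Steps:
(240979 - 1*1778763) - 343877 = (240979 - 1778763) - 343877 = -1537784 - 343877 = -1881661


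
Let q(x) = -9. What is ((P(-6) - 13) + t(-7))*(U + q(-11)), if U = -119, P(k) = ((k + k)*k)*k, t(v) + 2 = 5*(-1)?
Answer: 57856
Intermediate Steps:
t(v) = -7 (t(v) = -2 + 5*(-1) = -2 - 5 = -7)
P(k) = 2*k³ (P(k) = ((2*k)*k)*k = (2*k²)*k = 2*k³)
((P(-6) - 13) + t(-7))*(U + q(-11)) = ((2*(-6)³ - 13) - 7)*(-119 - 9) = ((2*(-216) - 13) - 7)*(-128) = ((-432 - 13) - 7)*(-128) = (-445 - 7)*(-128) = -452*(-128) = 57856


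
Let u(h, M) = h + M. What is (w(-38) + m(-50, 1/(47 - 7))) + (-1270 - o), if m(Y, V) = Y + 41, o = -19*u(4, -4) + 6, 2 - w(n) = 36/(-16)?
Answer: -5123/4 ≈ -1280.8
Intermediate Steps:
w(n) = 17/4 (w(n) = 2 - 36/(-16) = 2 - 36*(-1)/16 = 2 - 1*(-9/4) = 2 + 9/4 = 17/4)
u(h, M) = M + h
o = 6 (o = -19*(-4 + 4) + 6 = -19*0 + 6 = 0 + 6 = 6)
m(Y, V) = 41 + Y
(w(-38) + m(-50, 1/(47 - 7))) + (-1270 - o) = (17/4 + (41 - 50)) + (-1270 - 1*6) = (17/4 - 9) + (-1270 - 6) = -19/4 - 1276 = -5123/4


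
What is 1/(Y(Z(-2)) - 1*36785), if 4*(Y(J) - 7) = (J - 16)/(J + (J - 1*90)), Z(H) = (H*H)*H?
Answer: -53/1949231 ≈ -2.7190e-5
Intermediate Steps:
Z(H) = H³ (Z(H) = H²*H = H³)
Y(J) = 7 + (-16 + J)/(4*(-90 + 2*J)) (Y(J) = 7 + ((J - 16)/(J + (J - 1*90)))/4 = 7 + ((-16 + J)/(J + (J - 90)))/4 = 7 + ((-16 + J)/(J + (-90 + J)))/4 = 7 + ((-16 + J)/(-90 + 2*J))/4 = 7 + (-16 + J)/(4*(-90 + 2*J)))
1/(Y(Z(-2)) - 1*36785) = 1/((-2536 + 57*(-2)³)/(8*(-45 + (-2)³)) - 1*36785) = 1/((-2536 + 57*(-8))/(8*(-45 - 8)) - 36785) = 1/((⅛)*(-2536 - 456)/(-53) - 36785) = 1/((⅛)*(-1/53)*(-2992) - 36785) = 1/(374/53 - 36785) = 1/(-1949231/53) = -53/1949231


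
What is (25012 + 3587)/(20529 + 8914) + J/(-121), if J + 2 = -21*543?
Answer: 339257894/3562603 ≈ 95.228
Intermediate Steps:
J = -11405 (J = -2 - 21*543 = -2 - 11403 = -11405)
(25012 + 3587)/(20529 + 8914) + J/(-121) = (25012 + 3587)/(20529 + 8914) - 11405/(-121) = 28599/29443 - 11405*(-1/121) = 28599*(1/29443) + 11405/121 = 28599/29443 + 11405/121 = 339257894/3562603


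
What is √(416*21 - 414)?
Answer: √8322 ≈ 91.225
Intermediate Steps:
√(416*21 - 414) = √(8736 - 414) = √8322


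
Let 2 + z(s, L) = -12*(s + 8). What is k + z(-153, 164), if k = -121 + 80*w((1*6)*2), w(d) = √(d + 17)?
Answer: 1617 + 80*√29 ≈ 2047.8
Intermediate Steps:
w(d) = √(17 + d)
k = -121 + 80*√29 (k = -121 + 80*√(17 + (1*6)*2) = -121 + 80*√(17 + 6*2) = -121 + 80*√(17 + 12) = -121 + 80*√29 ≈ 309.81)
z(s, L) = -98 - 12*s (z(s, L) = -2 - 12*(s + 8) = -2 - 12*(8 + s) = -2 + (-96 - 12*s) = -98 - 12*s)
k + z(-153, 164) = (-121 + 80*√29) + (-98 - 12*(-153)) = (-121 + 80*√29) + (-98 + 1836) = (-121 + 80*√29) + 1738 = 1617 + 80*√29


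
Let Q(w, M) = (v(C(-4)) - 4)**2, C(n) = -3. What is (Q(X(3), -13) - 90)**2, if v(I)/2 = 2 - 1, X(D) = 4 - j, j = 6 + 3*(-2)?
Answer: 7396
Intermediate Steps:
j = 0 (j = 6 - 6 = 0)
X(D) = 4 (X(D) = 4 - 1*0 = 4 + 0 = 4)
v(I) = 2 (v(I) = 2*(2 - 1) = 2*1 = 2)
Q(w, M) = 4 (Q(w, M) = (2 - 4)**2 = (-2)**2 = 4)
(Q(X(3), -13) - 90)**2 = (4 - 90)**2 = (-86)**2 = 7396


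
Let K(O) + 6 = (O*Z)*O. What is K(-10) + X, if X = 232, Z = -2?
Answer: 26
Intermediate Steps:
K(O) = -6 - 2*O**2 (K(O) = -6 + (O*(-2))*O = -6 + (-2*O)*O = -6 - 2*O**2)
K(-10) + X = (-6 - 2*(-10)**2) + 232 = (-6 - 2*100) + 232 = (-6 - 200) + 232 = -206 + 232 = 26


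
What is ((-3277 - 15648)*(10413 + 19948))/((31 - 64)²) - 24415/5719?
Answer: -172950558790/327789 ≈ -5.2763e+5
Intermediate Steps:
((-3277 - 15648)*(10413 + 19948))/((31 - 64)²) - 24415/5719 = (-18925*30361)/((-33)²) - 24415*1/5719 = -574581925/1089 - 1285/301 = -172950558790/327789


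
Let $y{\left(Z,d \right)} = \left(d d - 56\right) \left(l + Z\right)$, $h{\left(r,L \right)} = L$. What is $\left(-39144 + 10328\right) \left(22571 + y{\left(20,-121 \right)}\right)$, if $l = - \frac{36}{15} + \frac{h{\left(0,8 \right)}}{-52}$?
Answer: $- \frac{103775089616}{13} \approx -7.9827 \cdot 10^{9}$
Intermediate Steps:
$l = - \frac{166}{65}$ ($l = - \frac{36}{15} + \frac{8}{-52} = \left(-36\right) \frac{1}{15} + 8 \left(- \frac{1}{52}\right) = - \frac{12}{5} - \frac{2}{13} = - \frac{166}{65} \approx -2.5538$)
$y{\left(Z,d \right)} = \left(-56 + d^{2}\right) \left(- \frac{166}{65} + Z\right)$ ($y{\left(Z,d \right)} = \left(d d - 56\right) \left(- \frac{166}{65} + Z\right) = \left(d^{2} - 56\right) \left(- \frac{166}{65} + Z\right) = \left(-56 + d^{2}\right) \left(- \frac{166}{65} + Z\right)$)
$\left(-39144 + 10328\right) \left(22571 + y{\left(20,-121 \right)}\right) = \left(-39144 + 10328\right) \left(22571 + \left(\frac{9296}{65} - 1120 - \frac{166 \left(-121\right)^{2}}{65} + 20 \left(-121\right)^{2}\right)\right) = - 28816 \left(22571 + \left(\frac{9296}{65} - 1120 - \frac{2430406}{65} + 20 \cdot 14641\right)\right) = - 28816 \left(22571 + \left(\frac{9296}{65} - 1120 - \frac{2430406}{65} + 292820\right)\right) = - 28816 \left(22571 + \frac{3307878}{13}\right) = \left(-28816\right) \frac{3601301}{13} = - \frac{103775089616}{13}$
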